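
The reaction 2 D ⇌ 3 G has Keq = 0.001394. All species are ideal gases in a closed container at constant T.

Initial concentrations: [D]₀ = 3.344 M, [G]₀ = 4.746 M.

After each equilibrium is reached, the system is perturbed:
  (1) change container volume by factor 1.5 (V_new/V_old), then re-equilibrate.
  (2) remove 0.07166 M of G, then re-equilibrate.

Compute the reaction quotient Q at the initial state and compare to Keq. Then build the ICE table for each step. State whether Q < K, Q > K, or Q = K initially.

Q₀ = 9.56 vs Keq = 0.001394 ⇒ Q>K, reverse
Step 1:
                    D           G
  Initial       3.344       4.746
  Change        2.911      -4.367
  Equil         6.255      0.3792
  solve Keq expr → x = -1.456; check Q = 0.001394
Then change container volume by factor 1.5 (V_new/V_old).
Step 2:
                    D           G
  Initial        4.17      0.2528
  Change     -0.02366     0.03549
  Equil         4.146      0.2883
  solve Keq expr → x = 0.01183; check Q = 0.001394
Then remove 0.07166 M of G.
Step 3:
                    D           G
  Initial       4.146      0.2167
  Change     -0.04634     0.06951
  Equil           4.1      0.2862
  solve Keq expr → x = 0.02317; check Q = 0.001394

Q₀ = 9.56; Q > K (proceeds reverse)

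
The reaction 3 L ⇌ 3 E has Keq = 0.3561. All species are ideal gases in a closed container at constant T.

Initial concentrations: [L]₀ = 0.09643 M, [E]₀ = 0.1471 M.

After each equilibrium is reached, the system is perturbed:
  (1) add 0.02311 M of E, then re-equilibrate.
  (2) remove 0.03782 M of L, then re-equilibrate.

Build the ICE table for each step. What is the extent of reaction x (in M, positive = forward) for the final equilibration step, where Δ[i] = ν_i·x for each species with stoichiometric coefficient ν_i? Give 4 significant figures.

Q₀ = 3.55 vs Keq = 0.3561 ⇒ Q>K, reverse
Step 1:
                  L         E
  Initial   0.09643    0.1471
  Change    0.04609  -0.04609
  Equil      0.1425     0.101
  solve Keq expr → x = -0.01536; check Q = 0.3561
Then add 0.02311 M of E.
Step 2:
                  L         E
  Initial    0.1425    0.1241
  Change    0.01352  -0.01352
  Equil       0.156    0.1106
  solve Keq expr → x = -0.004508; check Q = 0.3561
Then remove 0.03782 M of L.
Step 3:
                  L         E
  Initial    0.1182    0.1106
  Change    0.01569  -0.01569
  Equil      0.1339   0.09491
  solve Keq expr → x = -0.005229; check Q = 0.3561

x = -0.005229 M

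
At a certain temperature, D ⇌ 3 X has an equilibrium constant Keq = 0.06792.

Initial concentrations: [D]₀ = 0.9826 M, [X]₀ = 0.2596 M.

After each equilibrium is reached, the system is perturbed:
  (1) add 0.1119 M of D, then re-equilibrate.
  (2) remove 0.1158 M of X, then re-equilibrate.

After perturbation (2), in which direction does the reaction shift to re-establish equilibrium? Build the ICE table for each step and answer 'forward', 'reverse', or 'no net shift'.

Q₀ = 0.0178 vs Keq = 0.06792 ⇒ Q<K, forward
Step 1:
                   D          X
  I           0.9826     0.2596
  C         -0.04651     0.1395
  E           0.9361     0.3991
  solve Keq expr → x = 0.04651; check Q = 0.06792
Then add 0.1119 M of D.
Step 2:
                   D          X
  I            1.048     0.3991
  C        -0.004888    0.01466
  E            1.043     0.4138
  solve Keq expr → x = 0.004888; check Q = 0.06792
Then remove 0.1158 M of X.
Step 3:
                   D          X
  I            1.043      0.298
  C         -0.03695     0.1109
  E            1.006     0.4088
  solve Keq expr → x = 0.03695; check Q = 0.06792

Direction: forward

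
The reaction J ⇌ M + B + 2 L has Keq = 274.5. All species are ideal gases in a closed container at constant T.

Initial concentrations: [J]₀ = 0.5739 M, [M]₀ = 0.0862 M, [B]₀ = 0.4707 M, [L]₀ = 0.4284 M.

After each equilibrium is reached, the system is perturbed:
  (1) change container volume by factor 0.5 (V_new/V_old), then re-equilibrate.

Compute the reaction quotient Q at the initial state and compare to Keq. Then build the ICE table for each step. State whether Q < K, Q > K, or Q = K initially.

Q₀ = 0.01298; Q < K (proceeds forward)

Q₀ = 0.01298 vs Keq = 274.5 ⇒ Q<K, forward
Step 1:
                    J           M           B           L
  init         0.5739      0.0862      0.4707      0.4284
  Δ           -0.5678      0.5678      0.5678       1.136
  eq         0.006054       0.654       1.039       1.564
  solve Keq expr → x = 0.5678; check Q = 274.5
Then change container volume by factor 0.5 (V_new/V_old).
Step 2:
                    J           M           B           L
  init        0.01211       1.308       2.077       3.128
  Δ           0.06895    -0.06895    -0.06895     -0.1379
  eq          0.08106       1.239       2.008        2.99
  solve Keq expr → x = -0.06895; check Q = 274.5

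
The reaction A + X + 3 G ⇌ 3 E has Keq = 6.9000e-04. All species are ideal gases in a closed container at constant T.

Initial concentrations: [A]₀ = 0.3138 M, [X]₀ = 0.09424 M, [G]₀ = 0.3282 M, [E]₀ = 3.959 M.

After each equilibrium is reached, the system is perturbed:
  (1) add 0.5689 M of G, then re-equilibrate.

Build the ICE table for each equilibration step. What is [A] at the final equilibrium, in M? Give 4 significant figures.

[A]_eq = 1.475 M

Q₀ = 5.9354e+04 vs Keq = 6.9000e-04 ⇒ Q>K, reverse
Step 1:
                  A         X         G         E
  init       0.3138   0.09424    0.3282     3.959
  Δ           1.179     1.179     3.536    -3.536
  eq          1.492     1.273     3.864    0.4229
  solve Keq expr → x = -1.179; check Q = 6.9000e-04
Then add 0.5689 M of G.
Step 2:
                  A         X         G         E
  init        1.492     1.273     4.433    0.4229
  Δ        -0.01748  -0.01748  -0.05245   0.05245
  eq          1.475     1.255     4.381    0.4754
  solve Keq expr → x = 0.01748; check Q = 6.9000e-04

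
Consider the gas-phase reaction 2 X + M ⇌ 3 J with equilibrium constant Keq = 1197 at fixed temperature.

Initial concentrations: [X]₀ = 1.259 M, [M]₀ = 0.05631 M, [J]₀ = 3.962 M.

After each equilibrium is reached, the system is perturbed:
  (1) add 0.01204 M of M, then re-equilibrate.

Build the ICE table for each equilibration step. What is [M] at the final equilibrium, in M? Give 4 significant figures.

Q₀ = 696.8 vs Keq = 1197 ⇒ Q<K, forward
Step 1:
                  X         M         J
  init        1.259   0.05631     3.962
  Δ        -0.03955  -0.01978   0.05933
  eq          1.219   0.03653     4.021
  solve Keq expr → x = 0.01978; check Q = 1197
Then add 0.01204 M of M.
Step 2:
                  X         M         J
  init        1.219   0.04857     4.021
  Δ        -0.01993 -0.009967    0.0299
  eq            1.2   0.03861     4.051
  solve Keq expr → x = 0.009967; check Q = 1197

[M]_eq = 0.03861 M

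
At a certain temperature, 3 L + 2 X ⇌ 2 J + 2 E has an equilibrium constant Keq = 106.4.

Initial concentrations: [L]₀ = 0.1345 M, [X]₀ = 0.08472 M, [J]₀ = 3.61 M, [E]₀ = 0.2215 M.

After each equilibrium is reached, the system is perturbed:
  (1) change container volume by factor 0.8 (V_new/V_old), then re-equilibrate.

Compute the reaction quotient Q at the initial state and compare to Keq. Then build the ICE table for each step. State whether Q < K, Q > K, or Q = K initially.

Q₀ = 3.6612e+04 vs Keq = 106.4 ⇒ Q>K, reverse
Step 1:
                   L          X          J          E
  Initial     0.1345    0.08472       3.61     0.2215
  Change      0.1766     0.1177    -0.1177    -0.1177
  Equil       0.3111     0.2025      3.492     0.1038
  solve Keq expr → x = -0.05887; check Q = 106.4
Then change container volume by factor 0.8 (V_new/V_old).
Step 2:
                   L          X          J          E
  Initial     0.3889     0.2531      4.365     0.1297
  Change     -0.0095  -0.006334   0.006334   0.006334
  Equil       0.3794     0.2467      4.372      0.136
  solve Keq expr → x = 0.003167; check Q = 106.4

Q₀ = 3.6612e+04; Q > K (proceeds reverse)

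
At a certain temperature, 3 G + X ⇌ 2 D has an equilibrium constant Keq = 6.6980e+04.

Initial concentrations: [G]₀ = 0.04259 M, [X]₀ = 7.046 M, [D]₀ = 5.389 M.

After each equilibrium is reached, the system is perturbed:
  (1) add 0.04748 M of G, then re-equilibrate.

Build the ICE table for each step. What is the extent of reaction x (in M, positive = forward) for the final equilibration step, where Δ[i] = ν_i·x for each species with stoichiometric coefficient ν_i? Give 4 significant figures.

Q₀ = 5.3352e+04 vs Keq = 6.6980e+04 ⇒ Q<K, forward
Step 1:
                   G          X          D
  init       0.04259      7.046      5.389
  Δ        -0.003098  -0.001033   0.002065
  eq         0.03949      7.045      5.391
  solve Keq expr → x = 0.001033; check Q = 6.6980e+04
Then add 0.04748 M of G.
Step 2:
                   G          X          D
  init       0.08697      7.045      5.391
  Δ          -0.0473   -0.01577    0.03153
  eq         0.03968      7.029      5.423
  solve Keq expr → x = 0.01577; check Q = 6.6980e+04

x = 0.01577 M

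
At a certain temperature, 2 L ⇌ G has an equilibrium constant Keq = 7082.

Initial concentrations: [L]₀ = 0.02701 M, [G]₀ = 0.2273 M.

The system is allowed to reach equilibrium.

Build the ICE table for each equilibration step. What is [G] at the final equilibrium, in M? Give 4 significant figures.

[G]_eq = 0.2379 M

Q₀ = 311.6 vs Keq = 7082 ⇒ Q<K, forward
Step 1:
                    L           G
  Initial     0.02701      0.2273
  Change     -0.02121     0.01061
  Equil      0.005796      0.2379
  solve Keq expr → x = 0.01061; check Q = 7082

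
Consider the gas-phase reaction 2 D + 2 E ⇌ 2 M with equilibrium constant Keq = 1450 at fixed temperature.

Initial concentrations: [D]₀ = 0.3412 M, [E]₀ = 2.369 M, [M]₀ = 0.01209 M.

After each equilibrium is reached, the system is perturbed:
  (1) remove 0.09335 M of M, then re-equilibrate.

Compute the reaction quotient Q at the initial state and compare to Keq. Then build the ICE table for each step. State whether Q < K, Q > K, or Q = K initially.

Q₀ = 2.2372e-04 vs Keq = 1450 ⇒ Q<K, forward
Step 1:
                   D          E          M
  I           0.3412      2.369    0.01209
  C          -0.3367    -0.3367     0.3367
  E         0.004507      2.032     0.3488
  solve Keq expr → x = 0.1683; check Q = 1450
Then remove 0.09335 M of M.
Step 2:
                   D          E          M
  I         0.004507      2.032     0.2554
  C        -0.001189  -0.001189   0.001189
  E         0.003318      2.031     0.2566
  solve Keq expr → x = 5.9448e-04; check Q = 1450

Q₀ = 2.2372e-04; Q < K (proceeds forward)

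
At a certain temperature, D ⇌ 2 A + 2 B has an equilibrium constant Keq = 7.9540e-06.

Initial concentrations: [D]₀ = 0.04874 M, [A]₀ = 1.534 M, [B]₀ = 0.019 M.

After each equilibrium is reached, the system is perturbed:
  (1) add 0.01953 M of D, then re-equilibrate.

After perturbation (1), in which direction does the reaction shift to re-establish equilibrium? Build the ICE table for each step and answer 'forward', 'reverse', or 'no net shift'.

Q₀ = 0.01743 vs Keq = 7.9540e-06 ⇒ Q>K, reverse
Step 1:
                  D         A         B
  I         0.04874     1.534     0.019
  C        0.009276  -0.01855  -0.01855
  E         0.05802     1.515 4.4825e-04
  solve Keq expr → x = -0.009276; check Q = 7.9540e-06
Then add 0.01953 M of D.
Step 2:
                  D         A         B
  I         0.07755     1.515 4.4825e-04
  C       -3.4922e-05 6.9845e-05 6.9845e-05
  E         0.07751     1.516 5.1810e-04
  solve Keq expr → x = 3.4922e-05; check Q = 7.9540e-06

Direction: forward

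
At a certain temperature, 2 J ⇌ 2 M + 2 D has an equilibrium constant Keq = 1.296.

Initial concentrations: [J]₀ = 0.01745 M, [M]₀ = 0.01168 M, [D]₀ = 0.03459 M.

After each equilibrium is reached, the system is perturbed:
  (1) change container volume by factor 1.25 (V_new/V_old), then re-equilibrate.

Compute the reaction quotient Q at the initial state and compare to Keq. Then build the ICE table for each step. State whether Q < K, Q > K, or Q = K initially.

Q₀ = 5.3604e-04; Q < K (proceeds forward)

Q₀ = 5.3604e-04 vs Keq = 1.296 ⇒ Q<K, forward
Step 1:
                   J          M          D
  init       0.01745    0.01168    0.03459
  Δ         -0.01621    0.01621    0.01621
  eq        0.001244    0.02789     0.0508
  solve Keq expr → x = 0.008103; check Q = 1.296
Then change container volume by factor 1.25 (V_new/V_old).
Step 2:
                   J          M          D
  init    9.9540e-04    0.02231    0.04064
  Δ       -1.8862e-04 1.8862e-04 1.8862e-04
  eq      8.0678e-04     0.0225    0.04083
  solve Keq expr → x = 9.4310e-05; check Q = 1.296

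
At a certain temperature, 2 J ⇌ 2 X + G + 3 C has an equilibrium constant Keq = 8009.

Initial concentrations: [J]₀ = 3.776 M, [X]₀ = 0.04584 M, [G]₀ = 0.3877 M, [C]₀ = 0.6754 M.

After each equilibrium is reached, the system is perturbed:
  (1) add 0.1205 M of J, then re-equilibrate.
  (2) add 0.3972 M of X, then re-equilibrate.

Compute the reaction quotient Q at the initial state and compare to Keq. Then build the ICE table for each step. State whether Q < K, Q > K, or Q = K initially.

Q₀ = 1.7604e-05 vs Keq = 8009 ⇒ Q<K, forward
Step 1:
                    J           X           G           C
  I             3.776     0.04584      0.3877      0.6754
  C            -3.149       3.149       1.574       4.723
  E            0.6272       3.195       1.962       5.399
  solve Keq expr → x = 1.574; check Q = 8009
Then add 0.1205 M of J.
Step 2:
                    J           X           G           C
  I            0.7477       3.195       1.962       5.399
  C          -0.07776     0.07776     0.03888      0.1166
  E            0.6699       3.272       2.001       5.515
  solve Keq expr → x = 0.03888; check Q = 8009
Then add 0.3972 M of X.
Step 3:
                    J           X           G           C
  I            0.6699        3.67       2.001       5.515
  C           0.05092    -0.05092    -0.02546    -0.07639
  E            0.7209       3.619       1.976       5.439
  solve Keq expr → x = -0.02546; check Q = 8009

Q₀ = 1.7604e-05; Q < K (proceeds forward)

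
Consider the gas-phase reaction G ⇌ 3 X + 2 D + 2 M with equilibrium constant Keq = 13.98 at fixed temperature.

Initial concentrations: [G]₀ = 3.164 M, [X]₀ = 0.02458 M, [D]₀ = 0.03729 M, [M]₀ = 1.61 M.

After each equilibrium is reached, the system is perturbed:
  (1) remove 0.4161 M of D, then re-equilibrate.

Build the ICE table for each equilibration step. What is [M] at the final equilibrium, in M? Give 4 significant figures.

[M]_eq = 2.828 M

Q₀ = 1.6918e-08 vs Keq = 13.98 ⇒ Q<K, forward
Step 1:
                    G           X           D           M
  Initial       3.164     0.02458     0.03729        1.61
  Change      -0.5317       1.595       1.063       1.063
  Equil         2.632        1.62       1.101       2.673
  solve Keq expr → x = 0.5317; check Q = 13.98
Then remove 0.4161 M of D.
Step 2:
                    G           X           D           M
  Initial       2.632        1.62      0.6846       2.673
  Change      -0.0772      0.2316      0.1544      0.1544
  Equil         2.555       1.851       0.839       2.828
  solve Keq expr → x = 0.0772; check Q = 13.98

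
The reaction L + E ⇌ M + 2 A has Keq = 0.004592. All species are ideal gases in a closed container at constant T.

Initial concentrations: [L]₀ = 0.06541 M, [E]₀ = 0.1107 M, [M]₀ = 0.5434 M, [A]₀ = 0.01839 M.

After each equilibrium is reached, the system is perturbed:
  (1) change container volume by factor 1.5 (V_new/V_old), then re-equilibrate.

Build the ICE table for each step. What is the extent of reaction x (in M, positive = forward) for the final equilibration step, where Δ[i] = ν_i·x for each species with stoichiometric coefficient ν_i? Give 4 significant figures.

Q₀ = 0.02538 vs Keq = 0.004592 ⇒ Q>K, reverse
Step 1:
                    L           E           M           A
  I           0.06541      0.1107      0.5434     0.01839
  C          0.005026    0.005026   -0.005026    -0.01005
  E           0.07044      0.1157      0.5384    0.008338
  solve Keq expr → x = -0.005026; check Q = 0.004592
Then change container volume by factor 1.5 (V_new/V_old).
Step 2:
                    L           E           M           A
  I           0.04696     0.07715      0.3589    0.005559
  C       -5.8763e-04 -5.8763e-04  5.8763e-04    0.001175
  E           0.04637     0.07656      0.3595    0.006734
  solve Keq expr → x = 5.8763e-04; check Q = 0.004592

x = 5.8763e-04 M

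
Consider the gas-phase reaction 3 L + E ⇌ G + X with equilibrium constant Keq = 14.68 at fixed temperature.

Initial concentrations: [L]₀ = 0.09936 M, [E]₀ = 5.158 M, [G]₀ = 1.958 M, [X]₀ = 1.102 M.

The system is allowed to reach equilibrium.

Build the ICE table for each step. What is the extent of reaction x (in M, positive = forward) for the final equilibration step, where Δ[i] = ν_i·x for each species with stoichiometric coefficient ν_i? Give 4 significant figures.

Q₀ = 426.5 vs Keq = 14.68 ⇒ Q>K, reverse
Step 1:
                   L          E          G          X
  I          0.09936      5.158      1.958      1.102
  C           0.1954    0.06512   -0.06512   -0.06512
  E           0.2947      5.223      1.893      1.037
  solve Keq expr → x = -0.06512; check Q = 14.68

x = -0.06512 M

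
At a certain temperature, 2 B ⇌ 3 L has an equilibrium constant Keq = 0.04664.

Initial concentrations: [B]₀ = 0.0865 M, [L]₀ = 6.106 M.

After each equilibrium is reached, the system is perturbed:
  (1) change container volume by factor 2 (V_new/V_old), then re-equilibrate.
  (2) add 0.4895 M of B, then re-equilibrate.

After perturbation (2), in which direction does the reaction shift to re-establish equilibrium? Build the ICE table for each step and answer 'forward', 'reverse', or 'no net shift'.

Direction: forward

Q₀ = 3.0426e+04 vs Keq = 0.04664 ⇒ Q>K, reverse
Step 1:
                  B         L
  I          0.0865     6.106
  C           3.508    -5.261
  E           3.594    0.8446
  solve Keq expr → x = -1.754; check Q = 0.04664
Then change container volume by factor 2 (V_new/V_old).
Step 2:
                  B         L
  I           1.797    0.4223
  C        -0.06462   0.09693
  E           1.732    0.5192
  solve Keq expr → x = 0.03231; check Q = 0.04664
Then add 0.4895 M of B.
Step 3:
                  B         L
  I           2.222    0.5192
  C        -0.05562   0.08343
  E           2.166    0.6027
  solve Keq expr → x = 0.02781; check Q = 0.04664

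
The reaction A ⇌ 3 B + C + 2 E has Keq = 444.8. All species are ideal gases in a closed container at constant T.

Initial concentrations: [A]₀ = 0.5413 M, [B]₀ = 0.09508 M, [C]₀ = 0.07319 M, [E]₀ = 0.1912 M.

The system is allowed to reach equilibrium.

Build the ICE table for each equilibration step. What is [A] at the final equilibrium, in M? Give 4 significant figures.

Q₀ = 4.2487e-06 vs Keq = 444.8 ⇒ Q<K, forward
Step 1:
                    A           B           C           E
  Initial      0.5413     0.09508     0.07319      0.1912
  Change       -0.531       1.593       0.531       1.062
  Equil       0.01027       1.688      0.6042       1.253
  solve Keq expr → x = 0.531; check Q = 444.8

[A]_eq = 0.01027 M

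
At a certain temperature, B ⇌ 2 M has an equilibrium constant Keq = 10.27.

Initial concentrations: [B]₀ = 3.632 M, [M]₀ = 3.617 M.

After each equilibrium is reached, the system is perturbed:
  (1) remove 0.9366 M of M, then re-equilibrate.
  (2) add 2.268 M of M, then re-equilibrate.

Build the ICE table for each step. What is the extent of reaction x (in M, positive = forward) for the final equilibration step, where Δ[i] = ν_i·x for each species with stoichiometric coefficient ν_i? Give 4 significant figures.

Q₀ = 3.602 vs Keq = 10.27 ⇒ Q<K, forward
Step 1:
                  B         M
  init        3.632     3.617
  Δ         -0.8595     1.719
  eq          2.772     5.336
  solve Keq expr → x = 0.8595; check Q = 10.27
Then remove 0.9366 M of M.
Step 2:
                  B         M
  init        2.772     4.399
  Δ         -0.3131    0.6262
  eq          2.459     5.026
  solve Keq expr → x = 0.3131; check Q = 10.27
Then add 2.268 M of M.
Step 3:
                  B         M
  init        2.459     7.294
  Δ          0.7682    -1.536
  eq          3.228     5.757
  solve Keq expr → x = -0.7682; check Q = 10.27

x = -0.7682 M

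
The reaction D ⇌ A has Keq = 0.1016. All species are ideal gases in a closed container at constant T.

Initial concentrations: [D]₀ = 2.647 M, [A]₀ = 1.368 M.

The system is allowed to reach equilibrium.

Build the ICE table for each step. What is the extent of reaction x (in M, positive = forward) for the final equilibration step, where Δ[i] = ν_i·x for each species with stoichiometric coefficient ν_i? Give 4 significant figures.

Q₀ = 0.5168 vs Keq = 0.1016 ⇒ Q>K, reverse
Step 1:
                   D          A
  I            2.647      1.368
  C           0.9977    -0.9977
  E            3.645     0.3703
  solve Keq expr → x = -0.9977; check Q = 0.1016

x = -0.9977 M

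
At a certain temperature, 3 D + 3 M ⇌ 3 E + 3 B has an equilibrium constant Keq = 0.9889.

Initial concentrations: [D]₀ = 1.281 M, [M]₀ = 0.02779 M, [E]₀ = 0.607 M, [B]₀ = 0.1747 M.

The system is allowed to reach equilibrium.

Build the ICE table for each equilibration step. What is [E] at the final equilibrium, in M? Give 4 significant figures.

Q₀ = 26.43 vs Keq = 0.9889 ⇒ Q>K, reverse
Step 1:
                  D         M         E         B
  Initial     1.281   0.02779     0.607    0.1747
  Change    0.03384   0.03384  -0.03384  -0.03384
  Equil       1.315   0.06163    0.5732    0.1409
  solve Keq expr → x = -0.01128; check Q = 0.9889

[E]_eq = 0.5732 M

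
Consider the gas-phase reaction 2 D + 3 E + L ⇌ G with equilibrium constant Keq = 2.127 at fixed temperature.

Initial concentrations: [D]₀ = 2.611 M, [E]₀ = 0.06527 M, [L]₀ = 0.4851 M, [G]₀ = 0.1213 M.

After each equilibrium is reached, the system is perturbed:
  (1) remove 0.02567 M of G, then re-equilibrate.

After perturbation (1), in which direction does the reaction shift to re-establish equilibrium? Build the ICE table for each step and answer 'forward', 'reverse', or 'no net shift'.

Direction: forward

Q₀ = 131.9 vs Keq = 2.127 ⇒ Q>K, reverse
Step 1:
                   D          E          L          G
  init         2.611    0.06527     0.4851     0.1213
  Δ          0.09473     0.1421    0.04737   -0.04737
  eq           2.706     0.2074     0.5325    0.07393
  solve Keq expr → x = -0.04737; check Q = 2.127
Then remove 0.02567 M of G.
Step 2:
                   D          E          L          G
  init         2.706     0.2074     0.5325    0.04826
  Δ         -0.01248   -0.01872   -0.00624    0.00624
  eq           2.693     0.1886     0.5262     0.0545
  solve Keq expr → x = 0.00624; check Q = 2.127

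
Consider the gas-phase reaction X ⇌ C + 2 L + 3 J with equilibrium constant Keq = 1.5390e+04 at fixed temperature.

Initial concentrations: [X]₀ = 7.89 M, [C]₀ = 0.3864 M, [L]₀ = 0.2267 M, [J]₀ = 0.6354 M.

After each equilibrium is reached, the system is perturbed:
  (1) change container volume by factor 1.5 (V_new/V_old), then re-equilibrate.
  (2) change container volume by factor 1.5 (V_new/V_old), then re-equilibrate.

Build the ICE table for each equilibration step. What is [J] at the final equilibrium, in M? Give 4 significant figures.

Q₀ = 6.4566e-04 vs Keq = 1.5390e+04 ⇒ Q<K, forward
Step 1:
                  X         C         L         J
  init         7.89    0.3864    0.2267    0.6354
  Δ          -2.792     2.792     5.583     8.375
  eq          5.098     3.178      5.81      9.01
  solve Keq expr → x = 2.792; check Q = 1.5390e+04
Then change container volume by factor 1.5 (V_new/V_old).
Step 2:
                  X         C         L         J
  init        3.399     2.119     3.873     6.007
  Δ          -0.698     0.698     1.396     2.094
  eq          2.701     2.817     5.269     8.101
  solve Keq expr → x = 0.698; check Q = 1.5390e+04
Then change container volume by factor 1.5 (V_new/V_old).
Step 3:
                  X         C         L         J
  init        1.801     1.878     3.513       5.4
  Δ         -0.5683    0.5683     1.137     1.705
  eq          1.232     2.446     4.649     7.105
  solve Keq expr → x = 0.5683; check Q = 1.5390e+04

[J]_eq = 7.105 M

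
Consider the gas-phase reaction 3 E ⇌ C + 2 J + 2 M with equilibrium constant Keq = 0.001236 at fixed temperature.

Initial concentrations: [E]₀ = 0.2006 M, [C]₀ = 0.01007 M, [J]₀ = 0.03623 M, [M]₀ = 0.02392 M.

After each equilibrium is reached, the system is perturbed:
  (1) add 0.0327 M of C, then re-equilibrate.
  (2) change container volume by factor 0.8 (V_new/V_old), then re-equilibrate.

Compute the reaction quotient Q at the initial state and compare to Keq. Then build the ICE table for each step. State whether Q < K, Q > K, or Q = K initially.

Q₀ = 9.3691e-07 vs Keq = 0.001236 ⇒ Q<K, forward
Step 1:
                  E         C         J         M
  I          0.2006   0.01007   0.03623   0.02392
  C        -0.08318   0.02773   0.05545   0.05545
  E          0.1174    0.0378   0.09168   0.07937
  solve Keq expr → x = 0.02773; check Q = 0.001236
Then add 0.0327 M of C.
Step 2:
                  E         C         J         M
  I          0.1174    0.0705   0.09168   0.07937
  C         0.01005 -0.003351 -0.006702 -0.006702
  E          0.1275   0.06714   0.08498   0.07267
  solve Keq expr → x = -0.003351; check Q = 0.001236
Then change container volume by factor 0.8 (V_new/V_old).
Step 3:
                  E         C         J         M
  I          0.1593   0.08393    0.1062   0.09084
  C        0.008845 -0.002948 -0.005897 -0.005897
  E          0.1682   0.08098    0.1003   0.08494
  solve Keq expr → x = -0.002948; check Q = 0.001236

Q₀ = 9.3691e-07; Q < K (proceeds forward)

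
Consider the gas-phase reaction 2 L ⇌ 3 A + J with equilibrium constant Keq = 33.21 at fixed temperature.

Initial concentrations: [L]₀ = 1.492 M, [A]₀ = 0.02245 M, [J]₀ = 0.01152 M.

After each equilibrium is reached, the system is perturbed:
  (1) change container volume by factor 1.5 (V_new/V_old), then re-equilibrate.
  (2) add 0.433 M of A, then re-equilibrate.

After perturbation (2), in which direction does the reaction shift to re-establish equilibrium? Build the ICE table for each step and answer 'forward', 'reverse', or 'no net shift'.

Q₀ = 5.8555e-08 vs Keq = 33.21 ⇒ Q<K, forward
Step 1:
                   L          A          J
  init         1.492    0.02245    0.01152
  Δ           -1.173      1.759     0.5864
  eq          0.3191      1.782      0.598
  solve Keq expr → x = 0.5864; check Q = 33.21
Then change container volume by factor 1.5 (V_new/V_old).
Step 2:
                   L          A          J
  init        0.2128      1.188     0.3986
  Δ         -0.05179    0.07769     0.0259
  eq           0.161      1.266     0.4245
  solve Keq expr → x = 0.0259; check Q = 33.21
Then add 0.433 M of A.
Step 3:
                   L          A          J
  init         0.161      1.699     0.4245
  Δ          0.06096   -0.09144   -0.03048
  eq          0.2219      1.607     0.3941
  solve Keq expr → x = -0.03048; check Q = 33.21

Direction: reverse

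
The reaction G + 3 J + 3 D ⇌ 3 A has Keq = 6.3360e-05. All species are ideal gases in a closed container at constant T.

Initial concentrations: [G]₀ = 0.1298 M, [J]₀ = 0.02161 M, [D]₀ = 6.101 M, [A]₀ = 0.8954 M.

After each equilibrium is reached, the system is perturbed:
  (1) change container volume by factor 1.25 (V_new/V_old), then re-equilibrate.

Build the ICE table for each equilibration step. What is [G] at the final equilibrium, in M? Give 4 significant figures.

[G]_eq = 0.311 M

Q₀ = 2413 vs Keq = 6.3360e-05 ⇒ Q>K, reverse
Step 1:
                    G           J           D           A
  Initial      0.1298     0.02161       6.101      0.8954
  Change       0.2481      0.7443      0.7443     -0.7443
  Equil        0.3779      0.7659       6.845      0.1511
  solve Keq expr → x = -0.2481; check Q = 6.3360e-05
Then change container volume by factor 1.25 (V_new/V_old).
Step 2:
                    G           J           D           A
  Initial      0.3023      0.6127       5.476      0.1209
  Change     0.008657     0.02597     0.02597    -0.02597
  Equil         0.311      0.6387       5.502     0.09492
  solve Keq expr → x = -0.008657; check Q = 6.3360e-05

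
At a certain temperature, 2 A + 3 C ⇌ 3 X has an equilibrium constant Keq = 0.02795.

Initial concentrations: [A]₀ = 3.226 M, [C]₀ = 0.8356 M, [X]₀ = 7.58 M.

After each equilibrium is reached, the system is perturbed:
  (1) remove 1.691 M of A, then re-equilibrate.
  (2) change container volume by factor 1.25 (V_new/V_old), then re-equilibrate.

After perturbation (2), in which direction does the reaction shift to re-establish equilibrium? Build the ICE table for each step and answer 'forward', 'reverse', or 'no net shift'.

Q₀ = 71.73 vs Keq = 0.02795 ⇒ Q>K, reverse
Step 1:
                  A         C         X
  Initial     3.226    0.8356      7.58
  Change      2.319     3.478    -3.478
  Equil       5.545     4.314     4.102
  solve Keq expr → x = -1.159; check Q = 0.02795
Then remove 1.691 M of A.
Step 2:
                  A         C         X
  Initial     3.854     4.314     4.102
  Change     0.2742    0.4112   -0.4112
  Equil       4.128     4.725      3.69
  solve Keq expr → x = -0.1371; check Q = 0.02795
Then change container volume by factor 1.25 (V_new/V_old).
Step 3:
                  A         C         X
  Initial     3.303      3.78     2.952
  Change     0.1339    0.2009   -0.2009
  Equil       3.436     3.981     2.751
  solve Keq expr → x = -0.06697; check Q = 0.02795

Direction: reverse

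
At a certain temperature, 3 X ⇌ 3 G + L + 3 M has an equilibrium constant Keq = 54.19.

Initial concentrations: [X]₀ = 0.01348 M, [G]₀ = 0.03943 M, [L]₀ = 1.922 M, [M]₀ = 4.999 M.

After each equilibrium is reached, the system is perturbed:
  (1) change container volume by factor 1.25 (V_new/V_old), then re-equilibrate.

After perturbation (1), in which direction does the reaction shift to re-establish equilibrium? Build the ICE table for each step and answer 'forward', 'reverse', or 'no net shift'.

Direction: forward

Q₀ = 6009 vs Keq = 54.19 ⇒ Q>K, reverse
Step 1:
                  X         G         L         M
  I         0.01348   0.03943     1.922     4.999
  C         0.01934  -0.01934 -0.006448  -0.01934
  E         0.03282   0.02009     1.916      4.98
  solve Keq expr → x = -0.006448; check Q = 54.19
Then change container volume by factor 1.25 (V_new/V_old).
Step 2:
                  X         G         L         M
  I         0.02626   0.01607     1.532     3.984
  C       -0.003042  0.003042  0.001014  0.003042
  E         0.02322   0.01911     1.533     3.987
  solve Keq expr → x = 0.001014; check Q = 54.19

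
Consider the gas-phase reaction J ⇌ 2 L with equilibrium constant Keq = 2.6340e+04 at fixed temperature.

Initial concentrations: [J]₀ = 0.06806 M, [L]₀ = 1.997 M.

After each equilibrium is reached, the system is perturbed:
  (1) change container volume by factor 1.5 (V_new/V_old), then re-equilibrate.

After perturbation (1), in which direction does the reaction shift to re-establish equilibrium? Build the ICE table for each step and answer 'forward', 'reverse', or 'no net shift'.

Q₀ = 58.6 vs Keq = 2.6340e+04 ⇒ Q<K, forward
Step 1:
                   J          L
  I          0.06806      1.997
  C         -0.06789     0.1358
  E       1.7269e-04      2.133
  solve Keq expr → x = 0.06789; check Q = 2.6340e+04
Then change container volume by factor 1.5 (V_new/V_old).
Step 2:
                   J          L
  I       1.1513e-04      1.422
  C       -3.8368e-05 7.6736e-05
  E       7.6761e-05      1.422
  solve Keq expr → x = 3.8368e-05; check Q = 2.6340e+04

Direction: forward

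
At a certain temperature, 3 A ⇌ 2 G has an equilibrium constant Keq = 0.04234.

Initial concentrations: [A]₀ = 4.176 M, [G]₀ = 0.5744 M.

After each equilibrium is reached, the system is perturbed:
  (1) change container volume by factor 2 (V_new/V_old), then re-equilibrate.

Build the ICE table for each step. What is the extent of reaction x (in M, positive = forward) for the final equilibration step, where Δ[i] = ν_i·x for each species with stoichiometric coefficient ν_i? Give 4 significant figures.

Q₀ = 0.004531 vs Keq = 0.04234 ⇒ Q<K, forward
Step 1:
                   A          G
  I            4.176     0.5744
  C          -0.9373     0.6249
  E            3.239      1.199
  solve Keq expr → x = 0.3124; check Q = 0.04234
Then change container volume by factor 2 (V_new/V_old).
Step 2:
                   A          G
  I            1.619     0.5996
  C           0.1643    -0.1095
  E            1.784     0.4901
  solve Keq expr → x = -0.05475; check Q = 0.04234

x = -0.05475 M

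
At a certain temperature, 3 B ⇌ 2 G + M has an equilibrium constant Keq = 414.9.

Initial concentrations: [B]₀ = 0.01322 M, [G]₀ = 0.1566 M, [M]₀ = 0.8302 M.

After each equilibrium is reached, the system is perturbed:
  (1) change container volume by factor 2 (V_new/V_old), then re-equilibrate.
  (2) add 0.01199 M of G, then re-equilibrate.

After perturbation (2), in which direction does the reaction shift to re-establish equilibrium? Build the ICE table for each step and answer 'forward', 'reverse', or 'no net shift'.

Direction: reverse

Q₀ = 8812 vs Keq = 414.9 ⇒ Q>K, reverse
Step 1:
                    B           G           M
  I           0.01322      0.1566      0.8302
  C           0.02107    -0.01405   -0.007023
  E           0.03429      0.1426      0.8232
  solve Keq expr → x = -0.007023; check Q = 414.9
Then change container volume by factor 2 (V_new/V_old).
Step 2:
                    B           G           M
  I           0.01715     0.07128      0.4116
  C                 0           0           0
  E           0.01715     0.07128      0.4116
  solve Keq expr → x = 0; check Q = 414.9
Then add 0.01199 M of G.
Step 3:
                    B           G           M
  I           0.01715     0.08327      0.4116
  C          0.001692   -0.001128 -5.6392e-04
  E           0.01884     0.08214       0.411
  solve Keq expr → x = -5.6392e-04; check Q = 414.9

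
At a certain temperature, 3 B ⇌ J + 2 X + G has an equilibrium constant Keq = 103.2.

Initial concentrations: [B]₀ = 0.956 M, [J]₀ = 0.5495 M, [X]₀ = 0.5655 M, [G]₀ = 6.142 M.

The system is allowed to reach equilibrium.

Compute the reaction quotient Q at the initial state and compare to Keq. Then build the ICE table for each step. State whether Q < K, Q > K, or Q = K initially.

Q₀ = 1.235 vs Keq = 103.2 ⇒ Q<K, forward
Step 1:
                    B           J           X           G
  Initial       0.956      0.5495      0.5655       6.142
  Change      -0.6048      0.2016      0.4032      0.2016
  Equil        0.3512      0.7511      0.9687       6.344
  solve Keq expr → x = 0.2016; check Q = 103.2

Q₀ = 1.235; Q < K (proceeds forward)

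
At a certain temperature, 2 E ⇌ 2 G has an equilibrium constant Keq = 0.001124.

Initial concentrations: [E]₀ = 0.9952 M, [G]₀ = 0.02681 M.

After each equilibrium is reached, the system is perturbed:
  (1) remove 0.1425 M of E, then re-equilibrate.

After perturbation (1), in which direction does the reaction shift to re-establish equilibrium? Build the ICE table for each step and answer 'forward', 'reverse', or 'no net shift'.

Direction: reverse

Q₀ = 7.2573e-04 vs Keq = 0.001124 ⇒ Q<K, forward
Step 1:
                   E          G
  init        0.9952    0.02681
  Δ        -0.006343   0.006343
  eq          0.9889    0.03315
  solve Keq expr → x = 0.003171; check Q = 0.001124
Then remove 0.1425 M of E.
Step 2:
                   E          G
  init        0.8464    0.03315
  Δ         0.004622  -0.004622
  eq           0.851    0.02853
  solve Keq expr → x = -0.002311; check Q = 0.001124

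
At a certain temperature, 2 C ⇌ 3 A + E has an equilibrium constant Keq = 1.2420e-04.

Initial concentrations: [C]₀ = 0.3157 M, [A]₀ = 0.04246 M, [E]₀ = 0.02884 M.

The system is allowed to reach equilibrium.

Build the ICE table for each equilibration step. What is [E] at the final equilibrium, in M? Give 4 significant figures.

Q₀ = 2.2151e-05 vs Keq = 1.2420e-04 ⇒ Q<K, forward
Step 1:
                   C          A          E
  I           0.3157    0.04246    0.02884
  C         -0.01635    0.02453   0.008177
  E           0.2993    0.06699    0.03702
  solve Keq expr → x = 0.008177; check Q = 1.2420e-04

[E]_eq = 0.03702 M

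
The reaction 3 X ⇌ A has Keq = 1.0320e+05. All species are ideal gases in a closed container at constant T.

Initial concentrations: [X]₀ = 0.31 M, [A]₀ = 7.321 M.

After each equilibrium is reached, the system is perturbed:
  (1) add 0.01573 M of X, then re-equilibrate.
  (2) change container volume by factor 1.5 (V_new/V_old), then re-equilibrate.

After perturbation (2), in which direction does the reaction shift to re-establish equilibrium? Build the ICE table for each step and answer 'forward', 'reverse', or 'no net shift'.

Q₀ = 245.7 vs Keq = 1.0320e+05 ⇒ Q<K, forward
Step 1:
                    X           A
  Initial        0.31       7.321
  Change      -0.2684     0.08948
  Equil       0.04156        7.41
  solve Keq expr → x = 0.08948; check Q = 1.0320e+05
Then add 0.01573 M of X.
Step 2:
                    X           A
  Initial     0.05729        7.41
  Change     -0.01572     0.00524
  Equil       0.04157       7.416
  solve Keq expr → x = 0.00524; check Q = 1.0320e+05
Then change container volume by factor 1.5 (V_new/V_old).
Step 3:
                    X           A
  Initial     0.02772       4.944
  Change     0.008595   -0.002865
  Equil       0.03631       4.941
  solve Keq expr → x = -0.002865; check Q = 1.0320e+05

Direction: reverse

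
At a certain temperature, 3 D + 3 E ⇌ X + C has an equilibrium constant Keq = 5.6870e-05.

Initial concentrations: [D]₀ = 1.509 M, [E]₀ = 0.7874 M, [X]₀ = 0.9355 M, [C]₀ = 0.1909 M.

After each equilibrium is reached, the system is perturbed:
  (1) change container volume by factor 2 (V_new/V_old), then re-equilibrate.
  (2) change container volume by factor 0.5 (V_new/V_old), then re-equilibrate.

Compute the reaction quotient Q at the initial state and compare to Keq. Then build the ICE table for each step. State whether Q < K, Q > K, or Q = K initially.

Q₀ = 0.1065; Q > K (proceeds reverse)

Q₀ = 0.1065 vs Keq = 5.6870e-05 ⇒ Q>K, reverse
Step 1:
                  D         E         X         C
  Initial     1.509    0.7874    0.9355    0.1909
  Change     0.5676    0.5676   -0.1892   -0.1892
  Equil       2.077     1.355    0.7463  0.001698
  solve Keq expr → x = -0.1892; check Q = 5.6870e-05
Then change container volume by factor 2 (V_new/V_old).
Step 2:
                  D         E         X         C
  Initial     1.038    0.6775    0.3731 8.4885e-04
  Change   0.002384  0.002384 -7.9475e-04 -7.9475e-04
  Equil       1.041    0.6799    0.3724 5.4100e-05
  solve Keq expr → x = -7.9475e-04; check Q = 5.6870e-05
Then change container volume by factor 0.5 (V_new/V_old).
Step 3:
                  D         E         X         C
  Initial     2.081      1.36    0.7447 1.0820e-04
  Change  -0.004768 -0.004768  0.001589  0.001589
  Equil       2.077     1.355    0.7463  0.001698
  solve Keq expr → x = 0.001589; check Q = 5.6870e-05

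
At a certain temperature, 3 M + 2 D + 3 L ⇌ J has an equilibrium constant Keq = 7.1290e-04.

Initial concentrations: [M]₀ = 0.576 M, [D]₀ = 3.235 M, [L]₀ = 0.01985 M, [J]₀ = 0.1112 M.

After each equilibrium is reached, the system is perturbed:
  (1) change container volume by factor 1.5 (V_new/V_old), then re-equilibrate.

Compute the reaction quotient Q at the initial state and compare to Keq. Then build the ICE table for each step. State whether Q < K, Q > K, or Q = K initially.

Q₀ = 7109 vs Keq = 7.1290e-04 ⇒ Q>K, reverse
Step 1:
                    M           D           L           J
  I             0.576       3.235     0.01985      0.1112
  C            0.3328      0.2218      0.3328     -0.1109
  E            0.9088       3.457      0.3526  2.8029e-04
  solve Keq expr → x = -0.1109; check Q = 7.1290e-04
Then change container volume by factor 1.5 (V_new/V_old).
Step 2:
                    M           D           L           J
  I            0.6058       2.305      0.2351  1.8686e-04
  C        5.2746e-04  3.5164e-04  5.2746e-04 -1.7582e-04
  E            0.6064       2.305      0.2356  1.1043e-05
  solve Keq expr → x = -1.7582e-04; check Q = 7.1290e-04

Q₀ = 7109; Q > K (proceeds reverse)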